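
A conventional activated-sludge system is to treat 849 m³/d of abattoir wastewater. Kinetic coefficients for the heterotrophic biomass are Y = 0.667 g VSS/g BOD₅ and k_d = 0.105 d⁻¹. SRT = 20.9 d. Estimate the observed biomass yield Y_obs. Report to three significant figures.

Y_obs = Y / (1 + k_d θ_c) = 0.667 / (1 + 0.105 × 20.9) = 0.667 / 3.194 = 0.2088.

Y_obs ≈ 0.209 g VSS/g BOD₅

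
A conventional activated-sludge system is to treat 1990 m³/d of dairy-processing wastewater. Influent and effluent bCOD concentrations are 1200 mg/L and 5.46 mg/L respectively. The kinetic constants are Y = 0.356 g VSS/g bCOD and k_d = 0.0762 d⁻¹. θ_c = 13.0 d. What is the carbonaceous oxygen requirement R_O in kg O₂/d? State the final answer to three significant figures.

Observed yield with endogenous decay: Y_obs = Y / (1 + k_d·θ_c) = 0.356 / (1 + 0.0762 × 13.0) = 0.356 / 1.991 = 0.1788 g VSS/g bCOD.
Mass of bCOD removed per day: Q(S₀ − S) = 1990 × 1195 g/m³ = 2377 kg/d.
Net sludge production P_X = 0.1788 × 2377 = 425.1 kg VSS/d.
R_O = Q·ΔS − 1.42 P_X = 2377 − 603.7 = 1773 kg O₂/d.

R_O ≈ 1770 kg O₂/d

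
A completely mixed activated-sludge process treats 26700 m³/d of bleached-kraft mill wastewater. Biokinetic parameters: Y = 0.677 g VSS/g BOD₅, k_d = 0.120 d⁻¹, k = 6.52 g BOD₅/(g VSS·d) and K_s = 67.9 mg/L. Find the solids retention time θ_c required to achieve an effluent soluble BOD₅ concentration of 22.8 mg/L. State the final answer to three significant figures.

θ_c ≈ 1.01 d

Specific growth rate at S = 22.8 mg/L: μ = YkS/(K_s+S) = 0.677·6.52·22.8/(67.9+22.8) = 1.110 d⁻¹.
Then 1/θ_c = μ − k_d = 1.110 − 0.120 = 0.9896 d⁻¹, giving θ_c = 1.011 d.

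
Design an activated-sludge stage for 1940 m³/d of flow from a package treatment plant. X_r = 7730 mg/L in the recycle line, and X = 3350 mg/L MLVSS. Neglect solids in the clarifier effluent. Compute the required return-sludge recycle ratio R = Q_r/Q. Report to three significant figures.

R = Q_r/Q = X/(X_r − X) = 3350 / (7730 − 3350) = 0.7648.

R ≈ 0.765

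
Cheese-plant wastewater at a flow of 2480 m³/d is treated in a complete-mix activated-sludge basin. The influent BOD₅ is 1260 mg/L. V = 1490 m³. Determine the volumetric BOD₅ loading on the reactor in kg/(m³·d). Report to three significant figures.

Volumetric loading L_v = Q·S₀ / V = 2480 × 1260 g/m³ / 1490 m³ = 2097 g/(m³·d) = 2.097 kg BOD₅/(m³·d).

L_v ≈ 2.10 kg BOD₅/(m³·d)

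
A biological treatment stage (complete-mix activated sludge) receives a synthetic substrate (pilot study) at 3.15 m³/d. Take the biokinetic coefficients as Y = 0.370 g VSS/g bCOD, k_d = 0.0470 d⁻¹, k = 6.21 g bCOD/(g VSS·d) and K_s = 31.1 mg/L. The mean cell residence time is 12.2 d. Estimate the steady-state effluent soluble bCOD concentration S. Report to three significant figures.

Effluent substrate depends only on kinetics and SRT: S = K_s(1 + k_d θ_c) / [θ_c(Yk − k_d) − 1] = 31.1 × (1 + 0.0470 × 12.2) / [12.2 × (0.370 × 6.21 − 0.0470) − 1] = 48.93 / 26.46 = 1.849 mg/L.

S ≈ 1.85 mg/L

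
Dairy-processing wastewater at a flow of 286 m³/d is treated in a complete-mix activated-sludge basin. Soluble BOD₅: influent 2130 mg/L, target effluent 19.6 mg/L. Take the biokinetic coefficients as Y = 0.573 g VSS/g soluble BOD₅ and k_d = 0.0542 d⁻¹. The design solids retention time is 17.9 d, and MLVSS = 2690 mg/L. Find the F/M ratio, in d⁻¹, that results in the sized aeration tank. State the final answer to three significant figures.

F/M ≈ 0.194 d⁻¹

From the SRT design equation V = Y Q (S₀−S) θ_c / [X (1 + k_d θ_c)] = 0.573 × 286 × (2130 − 19.6) × 17.9 / [2690 × (1 + 0.0542 × 17.9)] = 6.19×10^6 / 5300 = 1168 m³.
Food-to-microorganism ratio F/M = Q S₀ / (V X) = 286 × 2130 / (1168 × 2690) = 0.1939 d⁻¹.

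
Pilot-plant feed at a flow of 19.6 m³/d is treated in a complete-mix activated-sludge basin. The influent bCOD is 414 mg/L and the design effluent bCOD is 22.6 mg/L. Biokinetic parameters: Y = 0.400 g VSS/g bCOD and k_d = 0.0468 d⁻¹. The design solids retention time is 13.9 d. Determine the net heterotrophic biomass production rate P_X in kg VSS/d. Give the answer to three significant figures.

The observed yield is Y_obs = Y/(1 + k_d·θ_c) = 0.400 / (1 + 0.0468 × 13.9) = 0.400 / 1.651 = 0.2423 g VSS per g bCOD removed.
ΔS = 414 − 22.6 = 391.4 mg/L, so the substrate removal rate is 19.6 × 391.4/1000 = 7.671 kg bCOD/d.
So the net sludge growth is P_X = 0.2423 × 7.671 = 1.859 kg VSS/d.

P_X ≈ 1.86 kg VSS/d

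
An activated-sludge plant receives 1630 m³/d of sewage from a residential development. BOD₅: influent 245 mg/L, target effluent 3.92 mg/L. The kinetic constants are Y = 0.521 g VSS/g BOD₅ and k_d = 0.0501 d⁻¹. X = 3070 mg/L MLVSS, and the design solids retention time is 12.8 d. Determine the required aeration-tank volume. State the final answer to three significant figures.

Rearranging the biomass balance for a CMAS with decay, V = Y·Q·ΔS·θ_c / [X·(1+k_d θ_c)] = 0.521 × 1630 × (245 − 3.92) × 12.8 / [3070 × (1 + 0.0501 × 12.8)] = 2.62×10^6 / 5039 = 520.1 m³.

V ≈ 520 m³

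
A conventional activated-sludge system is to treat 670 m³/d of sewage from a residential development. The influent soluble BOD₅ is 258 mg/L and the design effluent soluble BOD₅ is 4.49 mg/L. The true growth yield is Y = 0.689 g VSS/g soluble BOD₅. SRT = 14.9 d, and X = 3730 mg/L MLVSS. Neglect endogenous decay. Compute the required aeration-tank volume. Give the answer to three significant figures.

Biomass mass balance (decay neglected): V·X = Y·Q·(S₀ − S)·θ_c, so V = 0.689 × 670 × (258 − 4.49) × 14.9 / 3730 = 467.5 m³.

V ≈ 467 m³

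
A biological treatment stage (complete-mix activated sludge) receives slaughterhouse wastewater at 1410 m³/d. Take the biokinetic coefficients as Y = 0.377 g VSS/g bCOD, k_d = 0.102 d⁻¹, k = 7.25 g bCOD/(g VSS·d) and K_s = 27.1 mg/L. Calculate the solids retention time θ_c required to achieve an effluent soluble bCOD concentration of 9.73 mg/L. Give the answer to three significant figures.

θ_c ≈ 1.61 d

From 1/θ_c = Y·k·S/(K_s + S) − k_d: Y·k·S/(K_s+S) = 0.377 × 7.25 × 9.73 / (27.1 + 9.73) = 0.7221 d⁻¹.
Then 1/θ_c = μ − k_d = 0.7221 − 0.102 = 0.6201 d⁻¹, giving θ_c = 1.613 d.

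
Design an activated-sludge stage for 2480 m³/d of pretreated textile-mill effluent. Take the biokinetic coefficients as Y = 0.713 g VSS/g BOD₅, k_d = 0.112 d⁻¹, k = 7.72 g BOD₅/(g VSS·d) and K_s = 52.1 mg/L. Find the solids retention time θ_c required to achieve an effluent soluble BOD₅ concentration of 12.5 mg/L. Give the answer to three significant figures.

θ_c ≈ 1.05 d

At the target effluent, Y k S/(K_s+S) = 0.713×7.72×12.5/64.60 = 1.065 d⁻¹.
Then 1/θ_c = μ − k_d = 1.065 − 0.112 = 0.9531 d⁻¹, giving θ_c = 1.049 d.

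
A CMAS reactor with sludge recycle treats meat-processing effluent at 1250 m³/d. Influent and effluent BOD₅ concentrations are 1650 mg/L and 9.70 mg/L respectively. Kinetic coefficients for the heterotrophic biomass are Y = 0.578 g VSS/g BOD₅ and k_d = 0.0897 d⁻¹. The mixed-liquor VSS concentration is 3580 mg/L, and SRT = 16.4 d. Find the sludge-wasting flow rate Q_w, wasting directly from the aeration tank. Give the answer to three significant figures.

Rearranging the biomass balance for a CMAS with decay, V = Y·Q·ΔS·θ_c / [X·(1+k_d θ_c)] = 0.578 × 1250 × (1650 − 9.70) × 16.4 / [3580 × (1 + 0.0897 × 16.4)] = 1.94×10^7 / 8846 = 2197 m³.
Wasting from the aeration tank: Q_w = V / θ_c = 2197 / 16.4 = 134.0 m³/d.

Q_w ≈ 134 m³/d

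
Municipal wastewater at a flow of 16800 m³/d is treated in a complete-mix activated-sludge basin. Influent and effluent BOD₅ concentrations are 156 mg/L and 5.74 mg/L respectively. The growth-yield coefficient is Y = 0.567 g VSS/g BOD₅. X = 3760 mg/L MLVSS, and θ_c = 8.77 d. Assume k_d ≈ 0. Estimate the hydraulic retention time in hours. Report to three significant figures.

τ ≈ 4.77 h

Biomass mass balance (decay neglected): V·X = Y·Q·(S₀ − S)·θ_c, so V = 0.567 × 16800 × (156 − 5.74) × 8.77 / 3760 = 3338 m³.
τ = V/Q = 3338/16800 = 0.1987 d, or 4.769 h.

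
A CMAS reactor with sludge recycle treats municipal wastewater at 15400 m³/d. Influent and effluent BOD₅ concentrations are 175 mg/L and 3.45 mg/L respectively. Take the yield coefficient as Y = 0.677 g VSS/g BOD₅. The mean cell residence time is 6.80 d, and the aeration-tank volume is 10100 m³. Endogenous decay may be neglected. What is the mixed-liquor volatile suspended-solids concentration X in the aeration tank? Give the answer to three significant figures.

X ≈ 1200 mg/L

From V·X = Y·Q·(S₀ − S)·θ_c (decay neglected): X = 0.677 × 15400 × (175 − 3.45) × 6.80 / 10100 = 1204 mg/L.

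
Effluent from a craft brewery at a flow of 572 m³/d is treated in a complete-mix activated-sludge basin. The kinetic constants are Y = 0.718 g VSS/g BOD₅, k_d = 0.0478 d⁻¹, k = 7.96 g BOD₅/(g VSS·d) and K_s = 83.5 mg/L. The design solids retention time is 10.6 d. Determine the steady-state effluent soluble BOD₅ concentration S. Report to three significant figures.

Effluent substrate depends only on kinetics and SRT: S = K_s(1 + k_d θ_c) / [θ_c(Yk − k_d) − 1] = 83.5 × (1 + 0.0478 × 10.6) / [10.6 × (0.718 × 7.96 − 0.0478) − 1] = 125.8 / 59.08 = 2.130 mg/L.

S ≈ 2.13 mg/L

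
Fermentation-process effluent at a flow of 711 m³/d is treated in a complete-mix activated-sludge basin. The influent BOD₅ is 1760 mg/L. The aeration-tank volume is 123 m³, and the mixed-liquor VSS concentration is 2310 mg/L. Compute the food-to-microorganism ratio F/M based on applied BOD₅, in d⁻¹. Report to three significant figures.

F/M = Q·S₀ / (V·X) = 711 × 1760 / (123.0 × 2310) = 4.404 g BOD₅·(g VSS·d)⁻¹.

F/M ≈ 4.40 d⁻¹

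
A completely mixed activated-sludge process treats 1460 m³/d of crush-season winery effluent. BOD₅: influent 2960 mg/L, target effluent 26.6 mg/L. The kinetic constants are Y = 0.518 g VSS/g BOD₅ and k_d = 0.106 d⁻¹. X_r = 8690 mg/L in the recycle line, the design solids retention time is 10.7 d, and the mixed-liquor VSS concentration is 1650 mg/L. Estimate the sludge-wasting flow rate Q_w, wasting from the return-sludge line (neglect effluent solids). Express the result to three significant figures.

Rearranging the biomass balance for a CMAS with decay, V = Y·Q·ΔS·θ_c / [X·(1+k_d θ_c)] = 0.518 × 1460 × (2960 − 26.6) × 10.7 / [1650 × (1 + 0.106 × 10.7)] = 2.37×10^7 / 3521 = 6741 m³.
Wasting from the return line (neglecting effluent solids): Q_w = V·X / (θ_c·X_r) = 6741 × 1650 / (10.7 × 8690) = 119.6 m³/d.

Q_w ≈ 120 m³/d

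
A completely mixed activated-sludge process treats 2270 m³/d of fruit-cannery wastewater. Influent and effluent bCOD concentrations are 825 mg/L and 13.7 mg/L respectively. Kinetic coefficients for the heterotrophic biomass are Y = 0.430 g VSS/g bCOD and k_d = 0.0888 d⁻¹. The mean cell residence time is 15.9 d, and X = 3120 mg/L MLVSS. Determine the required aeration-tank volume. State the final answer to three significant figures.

V ≈ 1670 m³

From the SRT design equation V = Y Q (S₀−S) θ_c / [X (1 + k_d θ_c)] = 0.430 × 2270 × (825 − 13.7) × 15.9 / [3120 × (1 + 0.0888 × 15.9)] = 1.26×10^7 / 7525 = 1673 m³.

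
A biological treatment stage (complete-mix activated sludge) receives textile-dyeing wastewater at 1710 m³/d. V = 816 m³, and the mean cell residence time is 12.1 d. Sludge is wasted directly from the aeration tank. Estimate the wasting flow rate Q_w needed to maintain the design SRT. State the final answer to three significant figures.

For wasting at MLVSS concentration, Q_w = V/θ_c = 816.0/12.1 = 67.44 m³/d.

Q_w ≈ 67.4 m³/d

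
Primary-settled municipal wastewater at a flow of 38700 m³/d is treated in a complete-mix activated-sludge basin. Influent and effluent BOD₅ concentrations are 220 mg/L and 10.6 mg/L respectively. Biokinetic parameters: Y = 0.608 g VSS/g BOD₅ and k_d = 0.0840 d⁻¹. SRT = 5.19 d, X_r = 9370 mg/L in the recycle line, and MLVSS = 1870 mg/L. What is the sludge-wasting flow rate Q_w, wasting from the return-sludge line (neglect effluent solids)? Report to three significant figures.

From the SRT design equation V = Y Q (S₀−S) θ_c / [X (1 + k_d θ_c)] = 0.608 × 38700 × (220 − 10.6) × 5.19 / [1870 × (1 + 0.0840 × 5.19)] = 2.56×10^7 / 2685 = 9523 m³.
Wasting from the return line (neglecting effluent solids): Q_w = V·X / (θ_c·X_r) = 9523 × 1870 / (5.19 × 9370) = 366.2 m³/d.

Q_w ≈ 366 m³/d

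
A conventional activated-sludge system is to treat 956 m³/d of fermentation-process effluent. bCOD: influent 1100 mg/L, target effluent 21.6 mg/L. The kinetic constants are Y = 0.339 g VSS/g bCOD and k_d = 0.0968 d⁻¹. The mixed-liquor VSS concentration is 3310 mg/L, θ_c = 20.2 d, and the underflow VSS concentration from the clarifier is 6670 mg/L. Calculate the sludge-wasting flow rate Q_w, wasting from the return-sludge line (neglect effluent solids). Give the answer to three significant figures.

Q_w ≈ 17.7 m³/d

Steady-state biomass mass balance: V·X·(1 + k_d·θ_c) = Y·Q·(S₀ − S)·θ_c, so V = 0.339 × 956 × (1100 − 21.6) × 20.2 / [3310 × (1 + 0.0968 × 20.2)] = 7.06×10^6 / 9782 = 721.7 m³.
Q_w = (V·X)/(θ_c X_r) = 721.7 × 3310 / (20.2 × 6670) = 17.73 m³/d.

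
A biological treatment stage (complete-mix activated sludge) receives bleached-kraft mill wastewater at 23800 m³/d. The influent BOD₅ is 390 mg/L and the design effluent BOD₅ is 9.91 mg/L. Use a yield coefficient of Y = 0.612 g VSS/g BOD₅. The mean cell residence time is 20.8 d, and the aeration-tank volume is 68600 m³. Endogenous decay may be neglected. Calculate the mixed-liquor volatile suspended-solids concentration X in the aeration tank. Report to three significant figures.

X ≈ 1680 mg/L

X = Y·Q·ΔS·θ_c / V = 0.612 × 23800 × (390 − 9.91) × 20.8 / 68600 = 1679 mg/L.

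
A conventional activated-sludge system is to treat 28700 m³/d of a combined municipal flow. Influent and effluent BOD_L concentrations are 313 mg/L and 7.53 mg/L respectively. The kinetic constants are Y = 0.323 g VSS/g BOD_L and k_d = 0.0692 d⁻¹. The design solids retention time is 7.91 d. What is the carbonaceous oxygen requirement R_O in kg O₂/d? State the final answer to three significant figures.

Y_obs = Y / (1 + k_d θ_c) = 0.323 / (1 + 0.0692 × 7.91) = 0.323 / 1.547 = 0.2087.
Substrate removed = Q·(S₀ − S) = 28700 m³/d × (313 − 7.53) g/m³ = 8.77×10^6 g/d = 8767 kg/d.
Biomass synthesised: P_X = Y_obs × 8767 = 1830 kg VSS/d.
R_O = Q·(S₀ − S) − 1.42·P_X = 8767 − 1.42 × 1830 = 6168 kg O₂/d.

R_O ≈ 6170 kg O₂/d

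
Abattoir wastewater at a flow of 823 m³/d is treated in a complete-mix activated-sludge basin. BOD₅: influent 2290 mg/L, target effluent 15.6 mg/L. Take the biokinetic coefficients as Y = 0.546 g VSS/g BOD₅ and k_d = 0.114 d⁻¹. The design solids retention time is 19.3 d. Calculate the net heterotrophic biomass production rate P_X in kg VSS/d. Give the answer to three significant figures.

The observed yield is Y_obs = Y/(1 + k_d·θ_c) = 0.546 / (1 + 0.114 × 19.3) = 0.546 / 3.200 = 0.1706 g VSS per g BOD₅ removed.
ΔS = 2290 − 15.6 = 2274 mg/L, so the substrate removal rate is 823 × 2274/1000 = 1872 kg BOD₅/d.
Biomass produced: P_X = Y_obs·Q·ΔS = 0.1706 × 1872 ≈ 319.4 kg VSS/d.

P_X ≈ 319 kg VSS/d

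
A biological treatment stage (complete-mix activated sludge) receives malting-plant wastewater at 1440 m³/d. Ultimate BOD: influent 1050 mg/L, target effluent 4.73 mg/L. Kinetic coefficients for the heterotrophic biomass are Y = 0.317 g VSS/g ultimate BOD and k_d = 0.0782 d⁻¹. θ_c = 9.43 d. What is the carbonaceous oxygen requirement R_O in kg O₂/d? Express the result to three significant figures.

R_O ≈ 1120 kg O₂/d

Y_obs = Y / (1 + k_d θ_c) = 0.317 / (1 + 0.0782 × 9.43) = 0.317 / 1.737 = 0.1825.
ΔS = 1050 − 4.73 = 1045 mg/L, so the substrate removal rate is 1440 × 1045/1000 = 1505 kg ultimate BOD/d.
Net sludge production P_X = 0.1825 × 1505 = 274.6 kg VSS/d.
R_O = Q·(S₀ − S) − 1.42·P_X = 1505 − 1.42 × 274.6 = 1115 kg O₂/d.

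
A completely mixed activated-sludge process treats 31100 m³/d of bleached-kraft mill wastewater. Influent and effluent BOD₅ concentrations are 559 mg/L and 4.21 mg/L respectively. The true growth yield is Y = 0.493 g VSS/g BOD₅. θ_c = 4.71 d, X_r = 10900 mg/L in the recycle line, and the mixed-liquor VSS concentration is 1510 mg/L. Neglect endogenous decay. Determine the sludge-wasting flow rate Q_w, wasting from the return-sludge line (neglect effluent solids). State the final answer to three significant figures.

Q_w ≈ 780 m³/d

V·X = Y·Q·ΔS·θ_c gives V = 0.493 × 31100 × (559 − 4.21) × 4.71 / 1510 = 26533 m³.
Wasting from the return line (neglecting effluent solids): Q_w = V·X / (θ_c·X_r) = 26533 × 1510 / (4.71 × 10900) = 780.4 m³/d.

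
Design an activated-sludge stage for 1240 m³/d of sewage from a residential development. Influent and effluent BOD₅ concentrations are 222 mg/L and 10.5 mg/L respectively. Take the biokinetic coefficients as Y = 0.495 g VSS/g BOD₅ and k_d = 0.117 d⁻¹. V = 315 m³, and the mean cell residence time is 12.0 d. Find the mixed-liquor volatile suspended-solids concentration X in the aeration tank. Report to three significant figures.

X ≈ 2060 mg/L

X = Y·Q·ΔS·θ_c / [V·(1 + k_d θ_c)] = 0.495 × 1240 × (222 − 10.5) × 12.0 / [315 × (1 + 0.117 × 12.0)] = 2057 mg/L.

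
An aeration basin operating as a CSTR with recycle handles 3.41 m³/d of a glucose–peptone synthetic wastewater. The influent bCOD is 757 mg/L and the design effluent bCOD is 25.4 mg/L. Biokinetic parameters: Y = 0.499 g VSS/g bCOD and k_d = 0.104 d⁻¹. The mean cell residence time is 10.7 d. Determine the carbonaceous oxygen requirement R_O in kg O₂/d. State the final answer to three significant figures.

R_O ≈ 1.66 kg O₂/d

Y_obs = Y / (1 + k_d θ_c) = 0.499 / (1 + 0.104 × 10.7) = 0.499 / 2.113 = 0.2362.
Q·(S₀ − S) = 3.41 × (757 − 25.4) × 10⁻³ = 2.495 kg/d removed.
Net sludge production P_X = 0.2362 × 2.495 = 0.5892 kg VSS/d.
R_O = Q·(S₀ − S) − 1.42·P_X = 2.495 − 1.42 × 0.5892 = 1.658 kg O₂/d.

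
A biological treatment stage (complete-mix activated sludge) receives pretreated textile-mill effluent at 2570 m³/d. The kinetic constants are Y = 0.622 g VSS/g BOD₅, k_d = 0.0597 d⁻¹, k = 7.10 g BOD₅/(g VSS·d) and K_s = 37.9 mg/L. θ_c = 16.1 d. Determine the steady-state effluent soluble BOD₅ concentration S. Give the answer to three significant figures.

For a completely mixed reactor with recycle the Lawrence–McCarty relation gives S = K_s·(1 + k_d·θ_c) / [θ_c·(Y·k − k_d) − 1] = 37.9 × (1 + 0.0597 × 16.1) / [16.1 × (0.622 × 7.10 − 0.0597) − 1] = 74.33 / 69.14 = 1.075 mg/L.

S ≈ 1.08 mg/L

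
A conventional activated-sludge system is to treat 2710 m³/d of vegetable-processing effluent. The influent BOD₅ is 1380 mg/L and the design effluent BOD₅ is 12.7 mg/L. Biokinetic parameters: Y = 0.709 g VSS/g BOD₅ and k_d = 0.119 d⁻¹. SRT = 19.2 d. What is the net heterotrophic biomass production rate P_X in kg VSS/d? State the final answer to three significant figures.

Y_obs = Y / (1 + k_d θ_c) = 0.709 / (1 + 0.119 × 19.2) = 0.709 / 3.285 = 0.2158.
Substrate removed = Q·(S₀ − S) = 2710 m³/d × (1380 − 12.7) g/m³ = 3.71×10^6 g/d = 3705 kg/d.
Biomass produced: P_X = Y_obs·Q·ΔS = 0.2158 × 3705 ≈ 799.8 kg VSS/d.

P_X ≈ 800 kg VSS/d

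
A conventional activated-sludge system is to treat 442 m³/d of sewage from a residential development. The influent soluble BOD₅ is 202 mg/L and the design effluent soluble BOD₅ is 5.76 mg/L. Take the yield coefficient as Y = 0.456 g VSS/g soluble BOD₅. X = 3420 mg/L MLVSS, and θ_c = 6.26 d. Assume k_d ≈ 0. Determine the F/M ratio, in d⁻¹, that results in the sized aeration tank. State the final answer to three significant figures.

V·X = Y·Q·ΔS·θ_c gives V = 0.456 × 442 × (202 − 5.76) × 6.26 / 3420 = 72.40 m³.
F/M = applied load / biomass = Q·S₀/(V·X) = 442 × 202 / (72.40 × 3420) = 0.3606 d⁻¹.

F/M ≈ 0.361 d⁻¹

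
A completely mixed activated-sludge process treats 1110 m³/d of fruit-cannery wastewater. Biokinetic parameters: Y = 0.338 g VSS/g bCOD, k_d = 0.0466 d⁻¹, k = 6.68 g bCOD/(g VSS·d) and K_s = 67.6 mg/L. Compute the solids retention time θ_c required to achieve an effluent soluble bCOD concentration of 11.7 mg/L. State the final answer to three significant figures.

Specific growth rate at S = 11.7 mg/L: μ = YkS/(K_s+S) = 0.338·6.68·11.7/(67.6+11.7) = 0.3331 d⁻¹.
1/θ_c = 0.3331 − 0.0466 = 0.2865 d⁻¹, so θ_c = 3.490 d.

θ_c ≈ 3.49 d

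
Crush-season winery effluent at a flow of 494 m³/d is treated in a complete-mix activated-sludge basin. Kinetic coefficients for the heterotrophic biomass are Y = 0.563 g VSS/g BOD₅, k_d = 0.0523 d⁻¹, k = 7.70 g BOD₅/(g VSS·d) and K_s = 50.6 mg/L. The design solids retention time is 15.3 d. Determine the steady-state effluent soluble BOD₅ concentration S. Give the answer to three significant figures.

Effluent substrate depends only on kinetics and SRT: S = K_s(1 + k_d θ_c) / [θ_c(Yk − k_d) − 1] = 50.6 × (1 + 0.0523 × 15.3) / [15.3 × (0.563 × 7.70 − 0.0523) − 1] = 91.09 / 64.53 = 1.412 mg/L.

S ≈ 1.41 mg/L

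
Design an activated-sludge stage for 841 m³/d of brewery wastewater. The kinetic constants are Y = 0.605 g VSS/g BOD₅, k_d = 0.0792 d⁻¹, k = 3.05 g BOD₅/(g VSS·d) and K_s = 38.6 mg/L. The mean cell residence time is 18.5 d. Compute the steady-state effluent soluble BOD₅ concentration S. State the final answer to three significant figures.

S ≈ 3.00 mg/L

From the Monod/SRT balance for a CMAS, S = K_s·(1+k_d θ_c)/[θ_c·(Y k − k_d) − 1] = 38.6 × (1 + 0.0792 × 18.5) / [18.5 × (0.605 × 3.05 − 0.0792) − 1] = 95.16 / 31.67 = 3.004 mg/L.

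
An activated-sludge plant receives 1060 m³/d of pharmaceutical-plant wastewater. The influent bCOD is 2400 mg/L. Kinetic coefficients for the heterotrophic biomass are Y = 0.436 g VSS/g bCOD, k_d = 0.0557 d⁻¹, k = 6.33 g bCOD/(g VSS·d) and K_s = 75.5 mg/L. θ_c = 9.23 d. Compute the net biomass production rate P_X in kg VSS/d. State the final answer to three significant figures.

P_X ≈ 731 kg VSS/d

From the Monod/SRT balance for a CMAS, S = K_s·(1+k_d θ_c)/[θ_c·(Y k − k_d) − 1] = 75.5 × (1 + 0.0557 × 9.23) / [9.23 × (0.436 × 6.33 − 0.0557) − 1] = 114.3 / 23.96 = 4.771 mg/L.
Correct the yield for decay: Y_obs = Y/(1 + k_d θ_c) = 0.436 / (1 + 0.0557 × 9.23) = 0.436 / 1.514 = 0.2880.
Mass of bCOD removed per day: Q(S₀ − S) = 1060 × 2395 g/m³ = 2539 kg/d.
Net biomass production P_X = Y_obs × Q·(S₀ − S) = 0.2880 × 2539 = 731.1 kg VSS/d.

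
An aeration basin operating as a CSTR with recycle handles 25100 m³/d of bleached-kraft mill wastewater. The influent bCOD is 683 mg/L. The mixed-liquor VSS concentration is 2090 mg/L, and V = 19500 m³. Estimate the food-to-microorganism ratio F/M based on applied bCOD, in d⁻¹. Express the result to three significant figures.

F/M = applied load / biomass = Q·S₀/(V·X) = 25100 × 683 / (19500 × 2090) = 0.4206 d⁻¹.

F/M ≈ 0.421 d⁻¹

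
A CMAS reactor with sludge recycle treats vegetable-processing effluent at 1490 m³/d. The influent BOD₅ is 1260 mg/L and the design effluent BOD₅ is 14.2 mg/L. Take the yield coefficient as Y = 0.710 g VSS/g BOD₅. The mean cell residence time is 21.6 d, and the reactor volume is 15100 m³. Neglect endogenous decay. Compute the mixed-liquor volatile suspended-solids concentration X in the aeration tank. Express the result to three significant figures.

X = Y·Q·ΔS·θ_c / V = 0.710 × 1490 × (1260 − 14.2) × 21.6 / 15100 = 1885 mg/L.

X ≈ 1890 mg/L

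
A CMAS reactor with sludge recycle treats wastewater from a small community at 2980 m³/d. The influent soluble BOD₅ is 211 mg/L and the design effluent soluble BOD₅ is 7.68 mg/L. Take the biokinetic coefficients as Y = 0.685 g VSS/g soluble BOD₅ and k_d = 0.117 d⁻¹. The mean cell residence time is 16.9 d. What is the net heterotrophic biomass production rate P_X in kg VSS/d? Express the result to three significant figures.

Y_obs = Y / (1 + k_d θ_c) = 0.685 / (1 + 0.117 × 16.9) = 0.685 / 2.977 = 0.2301.
ΔS = 211 − 7.68 = 203.3 mg/L, so the substrate removal rate is 2980 × 203.3/1000 = 605.9 kg soluble BOD₅/d.
P_X = Y_obs · Q(S₀ − S) = 0.2301 × 605.9 = 139.4 kg VSS/d.

P_X ≈ 139 kg VSS/d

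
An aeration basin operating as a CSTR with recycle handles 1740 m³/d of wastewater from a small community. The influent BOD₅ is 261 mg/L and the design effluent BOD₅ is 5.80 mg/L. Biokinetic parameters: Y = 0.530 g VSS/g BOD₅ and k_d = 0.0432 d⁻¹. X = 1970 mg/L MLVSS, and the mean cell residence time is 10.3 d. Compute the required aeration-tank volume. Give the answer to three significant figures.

Rearranging the biomass balance for a CMAS with decay, V = Y·Q·ΔS·θ_c / [X·(1+k_d θ_c)] = 0.530 × 1740 × (261 − 5.80) × 10.3 / [1970 × (1 + 0.0432 × 10.3)] = 2.42×10^6 / 2847 = 851.6 m³.

V ≈ 852 m³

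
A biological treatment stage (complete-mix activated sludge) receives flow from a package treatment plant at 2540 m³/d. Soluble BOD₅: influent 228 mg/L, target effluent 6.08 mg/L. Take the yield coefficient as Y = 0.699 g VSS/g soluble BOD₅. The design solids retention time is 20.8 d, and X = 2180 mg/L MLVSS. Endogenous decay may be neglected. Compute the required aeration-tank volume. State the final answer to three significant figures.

V ≈ 3760 m³

Biomass mass balance (decay neglected): V·X = Y·Q·(S₀ − S)·θ_c, so V = 0.699 × 2540 × (228 − 6.08) × 20.8 / 2180 = 3759 m³.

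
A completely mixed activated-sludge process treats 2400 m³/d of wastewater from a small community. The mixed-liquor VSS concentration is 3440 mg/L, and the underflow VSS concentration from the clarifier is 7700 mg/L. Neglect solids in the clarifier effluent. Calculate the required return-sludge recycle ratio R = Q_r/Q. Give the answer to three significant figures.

R ≈ 0.808

Mass balance around the secondary clarifier (neglecting effluent solids): R = X / (X_r − X) = 3440 / (7700 − 3440) = 0.8075.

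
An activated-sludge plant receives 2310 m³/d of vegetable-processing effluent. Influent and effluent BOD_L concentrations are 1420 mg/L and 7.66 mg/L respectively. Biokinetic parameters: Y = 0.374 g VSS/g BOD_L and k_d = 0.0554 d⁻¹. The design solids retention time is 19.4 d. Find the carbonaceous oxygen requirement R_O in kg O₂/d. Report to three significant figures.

Y_obs = Y / (1 + k_d θ_c) = 0.374 / (1 + 0.0554 × 19.4) = 0.374 / 2.075 = 0.1803.
ΔS = 1420 − 7.66 = 1412 mg/L, so the substrate removal rate is 2310 × 1412/1000 = 3263 kg BOD_L/d.
Net sludge production P_X = 0.1803 × 3263 = 588.1 kg VSS/d.
Carbonaceous O₂ demand = substrate oxidised − cell-mass equivalent = 3263 − 1.42 × 588.1 = 2427 kg O₂/d.

R_O ≈ 2430 kg O₂/d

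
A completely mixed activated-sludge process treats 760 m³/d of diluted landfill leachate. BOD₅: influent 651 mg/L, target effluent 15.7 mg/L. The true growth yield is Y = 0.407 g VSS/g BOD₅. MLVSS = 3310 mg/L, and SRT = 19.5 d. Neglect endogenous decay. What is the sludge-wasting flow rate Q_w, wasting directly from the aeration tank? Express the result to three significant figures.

Q_w ≈ 59.4 m³/d

With k_d = 0 the design equation reduces to V = Y Q (S₀−S) θ_c / X = 0.407 × 760 × (651 − 15.7) × 19.5 / 3310 = 1158 m³.
With mixed-liquor wasting, θ_c = V/Q_w, so Q_w = V/θ_c = 1158/19.5 = 59.37 m³/d.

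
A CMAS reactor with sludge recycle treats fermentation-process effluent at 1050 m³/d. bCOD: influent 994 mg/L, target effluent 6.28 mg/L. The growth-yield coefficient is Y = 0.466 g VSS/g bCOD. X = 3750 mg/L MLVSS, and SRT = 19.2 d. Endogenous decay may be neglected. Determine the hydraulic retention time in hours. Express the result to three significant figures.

Biomass mass balance (decay neglected): V·X = Y·Q·(S₀ − S)·θ_c, so V = 0.466 × 1050 × (994 − 6.28) × 19.2 / 3750 = 2474 m³.
τ = V/Q = 2474/1050 = 2.357 d, or 56.56 h.

τ ≈ 56.6 h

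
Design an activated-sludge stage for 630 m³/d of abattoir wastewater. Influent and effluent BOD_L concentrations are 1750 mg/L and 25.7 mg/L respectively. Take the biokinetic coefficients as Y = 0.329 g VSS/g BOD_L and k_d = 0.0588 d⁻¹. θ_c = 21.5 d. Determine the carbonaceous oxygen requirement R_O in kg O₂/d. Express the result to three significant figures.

Y_obs = Y / (1 + k_d θ_c) = 0.329 / (1 + 0.0588 × 21.5) = 0.329 / 2.264 = 0.1453.
Q·(S₀ − S) = 630 × (1750 − 25.7) × 10⁻³ = 1086 kg/d removed.
Net sludge production P_X = 0.1453 × 1086 = 157.8 kg VSS/d.
R_O = Q·(S₀ − S) − 1.42·P_X = 1086 − 1.42 × 157.8 = 862.2 kg O₂/d.

R_O ≈ 862 kg O₂/d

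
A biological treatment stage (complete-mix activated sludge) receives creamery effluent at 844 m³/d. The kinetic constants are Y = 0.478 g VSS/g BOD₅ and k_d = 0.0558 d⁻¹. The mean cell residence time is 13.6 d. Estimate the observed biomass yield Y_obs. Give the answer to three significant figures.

Y_obs ≈ 0.272 g VSS/g BOD₅

Observed yield with endogenous decay: Y_obs = Y / (1 + k_d·θ_c) = 0.478 / (1 + 0.0558 × 13.6) = 0.478 / 1.759 = 0.2718 g VSS/g BOD₅.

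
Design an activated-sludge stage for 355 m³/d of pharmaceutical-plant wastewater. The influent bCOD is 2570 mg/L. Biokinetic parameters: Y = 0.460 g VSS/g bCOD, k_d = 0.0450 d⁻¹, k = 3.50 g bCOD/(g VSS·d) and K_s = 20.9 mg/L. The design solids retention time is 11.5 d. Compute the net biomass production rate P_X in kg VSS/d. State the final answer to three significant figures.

P_X ≈ 276 kg VSS/d

For a completely mixed reactor with recycle the Lawrence–McCarty relation gives S = K_s·(1 + k_d·θ_c) / [θ_c·(Y·k − k_d) − 1] = 20.9 × (1 + 0.0450 × 11.5) / [11.5 × (0.460 × 3.50 − 0.0450) − 1] = 31.72 / 17.00 = 1.866 mg/L.
Observed yield with endogenous decay: Y_obs = Y / (1 + k_d·θ_c) = 0.460 / (1 + 0.0450 × 11.5) = 0.460 / 1.518 = 0.3031 g VSS/g bCOD.
Substrate removed = Q·(S₀ − S) = 355 m³/d × (2570 − 1.87) g/m³ = 9.12×10^5 g/d = 911.7 kg/d.
So the net sludge growth is P_X = 0.3031 × 911.7 = 276.4 kg VSS/d.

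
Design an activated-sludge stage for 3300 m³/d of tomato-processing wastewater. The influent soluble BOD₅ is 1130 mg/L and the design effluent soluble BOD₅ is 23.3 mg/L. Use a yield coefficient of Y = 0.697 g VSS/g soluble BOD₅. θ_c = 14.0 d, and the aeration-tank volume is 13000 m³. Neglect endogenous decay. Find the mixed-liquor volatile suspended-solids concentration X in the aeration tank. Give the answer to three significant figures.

X ≈ 2740 mg/L

From V·X = Y·Q·(S₀ − S)·θ_c (decay neglected): X = 0.697 × 3300 × (1130 − 23.3) × 14.0 / 13000 = 2741 mg/L.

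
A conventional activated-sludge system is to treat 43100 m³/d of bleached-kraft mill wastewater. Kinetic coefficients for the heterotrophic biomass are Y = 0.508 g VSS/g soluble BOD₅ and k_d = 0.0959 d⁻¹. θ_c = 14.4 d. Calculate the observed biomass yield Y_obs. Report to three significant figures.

Y_obs ≈ 0.213 g VSS/g soluble BOD₅

Correct the yield for decay: Y_obs = Y/(1 + k_d θ_c) = 0.508 / (1 + 0.0959 × 14.4) = 0.508 / 2.381 = 0.2134.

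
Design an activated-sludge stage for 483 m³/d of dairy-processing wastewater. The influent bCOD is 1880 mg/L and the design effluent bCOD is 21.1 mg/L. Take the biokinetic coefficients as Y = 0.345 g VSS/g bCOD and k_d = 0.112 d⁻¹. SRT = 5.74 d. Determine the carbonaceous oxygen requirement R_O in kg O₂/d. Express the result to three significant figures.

R_O ≈ 630 kg O₂/d

The observed yield is Y_obs = Y/(1 + k_d·θ_c) = 0.345 / (1 + 0.112 × 5.74) = 0.345 / 1.643 = 0.2100 g VSS per g bCOD removed.
Q·(S₀ − S) = 483 × (1880 − 21.1) × 10⁻³ = 897.8 kg/d removed.
Net sludge production P_X = 0.2100 × 897.8 = 188.5 kg VSS/d.
R_O = Q·(S₀ − S) − 1.42·P_X = 897.8 − 1.42 × 188.5 = 630.1 kg O₂/d.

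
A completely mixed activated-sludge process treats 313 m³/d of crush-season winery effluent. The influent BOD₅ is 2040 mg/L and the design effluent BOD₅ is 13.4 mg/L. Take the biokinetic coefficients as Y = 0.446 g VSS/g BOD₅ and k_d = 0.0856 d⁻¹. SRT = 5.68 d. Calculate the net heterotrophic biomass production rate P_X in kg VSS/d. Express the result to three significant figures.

P_X ≈ 190 kg VSS/d

Y_obs = Y / (1 + k_d θ_c) = 0.446 / (1 + 0.0856 × 5.68) = 0.446 / 1.486 = 0.3001.
Substrate removed = Q·(S₀ − S) = 313 m³/d × (2040 − 13.4) g/m³ = 6.34×10^5 g/d = 634.3 kg/d.
So the net sludge growth is P_X = 0.3001 × 634.3 = 190.4 kg VSS/d.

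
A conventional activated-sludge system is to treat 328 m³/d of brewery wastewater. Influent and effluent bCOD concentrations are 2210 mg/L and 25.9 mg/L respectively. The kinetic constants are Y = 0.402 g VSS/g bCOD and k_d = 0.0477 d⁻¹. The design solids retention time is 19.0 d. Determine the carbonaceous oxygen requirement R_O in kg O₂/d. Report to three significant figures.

Correct the yield for decay: Y_obs = Y/(1 + k_d θ_c) = 0.402 / (1 + 0.0477 × 19.0) = 0.402 / 1.906 = 0.2109.
ΔS = 2210 − 25.9 = 2184 mg/L, so the substrate removal rate is 328 × 2184/1000 = 716.4 kg bCOD/d.
Net sludge production P_X = 0.2109 × 716.4 = 151.1 kg VSS/d.
R_O = Q·ΔS − 1.42 P_X = 716.4 − 214.5 = 501.9 kg O₂/d.

R_O ≈ 502 kg O₂/d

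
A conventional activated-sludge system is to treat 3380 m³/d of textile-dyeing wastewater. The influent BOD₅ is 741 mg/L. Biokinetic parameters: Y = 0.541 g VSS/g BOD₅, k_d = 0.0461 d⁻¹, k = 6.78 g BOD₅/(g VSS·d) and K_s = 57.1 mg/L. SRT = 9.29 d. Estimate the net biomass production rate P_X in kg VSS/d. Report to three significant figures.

P_X ≈ 945 kg VSS/d

Effluent substrate depends only on kinetics and SRT: S = K_s(1 + k_d θ_c) / [θ_c(Yk − k_d) − 1] = 57.1 × (1 + 0.0461 × 9.29) / [9.29 × (0.541 × 6.78 − 0.0461) − 1] = 81.55 / 32.65 = 2.498 mg/L.
The observed yield is Y_obs = Y/(1 + k_d·θ_c) = 0.541 / (1 + 0.0461 × 9.29) = 0.541 / 1.428 = 0.3788 g VSS per g BOD₅ removed.
Mass of BOD₅ removed per day: Q(S₀ − S) = 3380 × 738.5 g/m³ = 2496 kg/d.
Net biomass production P_X = Y_obs × Q·(S₀ − S) = 0.3788 × 2496 = 945.5 kg VSS/d.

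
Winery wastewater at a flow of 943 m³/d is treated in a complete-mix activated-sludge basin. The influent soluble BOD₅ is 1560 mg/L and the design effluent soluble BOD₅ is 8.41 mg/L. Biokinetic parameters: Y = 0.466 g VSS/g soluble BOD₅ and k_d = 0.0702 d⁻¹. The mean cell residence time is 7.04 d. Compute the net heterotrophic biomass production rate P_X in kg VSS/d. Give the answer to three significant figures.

Correct the yield for decay: Y_obs = Y/(1 + k_d θ_c) = 0.466 / (1 + 0.0702 × 7.04) = 0.466 / 1.494 = 0.3119.
ΔS = 1560 − 8.41 = 1552 mg/L, so the substrate removal rate is 943 × 1552/1000 = 1463 kg soluble BOD₅/d.
Biomass produced: P_X = Y_obs·Q·ΔS = 0.3119 × 1463 ≈ 456.3 kg VSS/d.

P_X ≈ 456 kg VSS/d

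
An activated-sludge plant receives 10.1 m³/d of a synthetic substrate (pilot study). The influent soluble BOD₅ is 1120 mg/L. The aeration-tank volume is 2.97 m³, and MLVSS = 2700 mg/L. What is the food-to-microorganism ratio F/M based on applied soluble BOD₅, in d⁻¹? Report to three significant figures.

F/M = applied load / biomass = Q·S₀/(V·X) = 10.1 × 1120 / (2.970 × 2700) = 1.411 d⁻¹.

F/M ≈ 1.41 d⁻¹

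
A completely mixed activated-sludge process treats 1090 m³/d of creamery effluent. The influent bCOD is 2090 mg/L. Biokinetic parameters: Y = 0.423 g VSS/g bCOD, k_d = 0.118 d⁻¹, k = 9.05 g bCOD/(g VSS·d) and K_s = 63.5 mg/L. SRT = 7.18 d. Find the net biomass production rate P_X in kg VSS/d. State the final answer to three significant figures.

P_X ≈ 521 kg VSS/d

Effluent substrate depends only on kinetics and SRT: S = K_s(1 + k_d θ_c) / [θ_c(Yk − k_d) − 1] = 63.5 × (1 + 0.118 × 7.18) / [7.18 × (0.423 × 9.05 − 0.118) − 1] = 117.3 / 25.64 = 4.575 mg/L.
Correct the yield for decay: Y_obs = Y/(1 + k_d θ_c) = 0.423 / (1 + 0.118 × 7.18) = 0.423 / 1.847 = 0.2290.
ΔS = 2090 − 4.58 = 2085 mg/L, so the substrate removal rate is 1090 × 2085/1000 = 2273 kg bCOD/d.
Net biomass production P_X = Y_obs × Q·(S₀ − S) = 0.2290 × 2273 = 520.5 kg VSS/d.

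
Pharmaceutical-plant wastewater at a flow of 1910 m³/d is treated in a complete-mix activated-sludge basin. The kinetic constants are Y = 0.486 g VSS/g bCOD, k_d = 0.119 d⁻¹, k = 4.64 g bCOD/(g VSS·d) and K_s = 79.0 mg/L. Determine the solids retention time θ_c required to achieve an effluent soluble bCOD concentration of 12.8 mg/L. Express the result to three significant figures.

θ_c ≈ 5.12 d

At the target effluent, Y k S/(K_s+S) = 0.486×4.64×12.8/91.80 = 0.3144 d⁻¹.
1/θ_c = 0.3144 − 0.119 = 0.1954 d⁻¹, so θ_c = 5.117 d.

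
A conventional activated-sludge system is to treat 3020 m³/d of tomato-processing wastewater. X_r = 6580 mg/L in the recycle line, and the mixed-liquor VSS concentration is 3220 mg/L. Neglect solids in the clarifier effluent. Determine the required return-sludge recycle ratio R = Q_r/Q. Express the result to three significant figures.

Solids balance on the clarifier gives (1+R)X = R·X_r, so R = X/(X_r − X) = 3220 / (6580 − 3220) = 0.9583.

R ≈ 0.958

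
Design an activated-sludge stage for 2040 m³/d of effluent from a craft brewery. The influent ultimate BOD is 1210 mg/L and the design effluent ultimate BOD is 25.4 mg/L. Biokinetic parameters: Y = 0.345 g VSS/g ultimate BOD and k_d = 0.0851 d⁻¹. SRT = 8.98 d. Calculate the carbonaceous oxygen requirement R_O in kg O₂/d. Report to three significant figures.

R_O ≈ 1750 kg O₂/d

Y_obs = Y / (1 + k_d θ_c) = 0.345 / (1 + 0.0851 × 8.98) = 0.345 / 1.764 = 0.1956.
Mass of ultimate BOD removed per day: Q(S₀ − S) = 2040 × 1185 g/m³ = 2417 kg/d.
P_X = Y_obs·Q·(S₀ − S) = 0.1956 × 2417 = 472.6 kg VSS/d.
Carbonaceous O₂ demand = substrate oxidised − cell-mass equivalent = 2417 − 1.42 × 472.6 = 1746 kg O₂/d.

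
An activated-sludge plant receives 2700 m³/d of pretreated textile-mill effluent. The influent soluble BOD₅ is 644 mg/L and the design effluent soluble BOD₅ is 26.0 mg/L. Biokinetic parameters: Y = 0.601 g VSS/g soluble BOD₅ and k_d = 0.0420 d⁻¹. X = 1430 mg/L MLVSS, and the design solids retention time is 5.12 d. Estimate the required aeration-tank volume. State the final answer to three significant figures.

Rearranging the biomass balance for a CMAS with decay, V = Y·Q·ΔS·θ_c / [X·(1+k_d θ_c)] = 0.601 × 2700 × (644 − 26.0) × 5.12 / [1430 × (1 + 0.0420 × 5.12)] = 5.13×10^6 / 1738 = 2955 m³.

V ≈ 2960 m³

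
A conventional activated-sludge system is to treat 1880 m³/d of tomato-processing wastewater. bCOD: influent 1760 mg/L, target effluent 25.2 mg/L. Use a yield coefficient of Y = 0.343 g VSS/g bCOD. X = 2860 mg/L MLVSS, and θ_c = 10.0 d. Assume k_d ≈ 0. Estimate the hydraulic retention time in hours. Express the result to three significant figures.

Biomass mass balance (decay neglected): V·X = Y·Q·(S₀ − S)·θ_c, so V = 0.343 × 1880 × (1760 − 25.2) × 10.0 / 2860 = 3911 m³.
Hydraulic retention time τ = V/Q = 3911 / 1880 = 2.081 d = 49.93 h.

τ ≈ 49.9 h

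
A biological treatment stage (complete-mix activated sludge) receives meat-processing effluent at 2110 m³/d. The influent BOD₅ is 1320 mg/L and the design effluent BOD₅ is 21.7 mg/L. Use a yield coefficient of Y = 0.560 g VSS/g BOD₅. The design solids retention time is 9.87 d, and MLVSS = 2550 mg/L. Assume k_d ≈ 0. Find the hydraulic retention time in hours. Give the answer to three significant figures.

V·X = Y·Q·ΔS·θ_c gives V = 0.560 × 2110 × (1320 − 21.7) × 9.87 / 2550 = 5938 m³.
Hydraulic retention time τ = V/Q = 5938 / 2110 = 2.814 d = 67.54 h.

τ ≈ 67.5 h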